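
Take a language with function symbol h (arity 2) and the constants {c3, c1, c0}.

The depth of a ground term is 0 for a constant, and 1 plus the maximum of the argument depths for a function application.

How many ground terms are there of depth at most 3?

Count level by level. With function symbols h/2, the terms of depth ≤ k are the 3 constants together with each function applied to depth-≤(k−1) tuples, so N_k = 3 + N_{k-1}^2.
N_0 = 3
N_1 = 3 + 3^2 = 12
N_2 = 3 + 12^2 = 147
N_3 = 3 + 147^2 = 21612

21612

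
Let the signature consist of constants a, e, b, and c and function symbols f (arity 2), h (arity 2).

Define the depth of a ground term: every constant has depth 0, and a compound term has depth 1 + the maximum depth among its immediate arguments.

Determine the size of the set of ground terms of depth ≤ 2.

Let N_k count ground terms of depth at most k. Each non-constant term of depth ≤ k is some function symbol applied to depth-≤(k−1) arguments, giving N_k = 4 + N_{k-1}^2 + N_{k-1}^2.
N_0 = 4
N_1 = 4 + 4^2 + 4^2 = 36
N_2 = 4 + 36^2 + 36^2 = 2596

2596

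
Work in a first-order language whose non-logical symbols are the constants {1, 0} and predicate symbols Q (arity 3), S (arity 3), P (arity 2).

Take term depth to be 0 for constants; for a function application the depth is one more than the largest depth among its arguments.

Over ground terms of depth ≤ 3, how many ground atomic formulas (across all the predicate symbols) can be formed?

First count ground terms of depth ≤ 3.
With no function symbols every ground term is a constant, so there are exactly 2 ground terms at every depth bound.
N_0 = 2
N_1 = 2
N_2 = 2
N_3 = 2
Explicitly: 1, 0.
So |H| = 2.
Ground atoms are formed by filling each argument slot of a predicate with a term from H, so an r-ary predicate gives |H|^r atoms:
  Q: 2^3 = 8;  S: 2^3 = 8;  P: 2^2 = 4
Total ground atoms: 8 + 8 + 4 = 20.

20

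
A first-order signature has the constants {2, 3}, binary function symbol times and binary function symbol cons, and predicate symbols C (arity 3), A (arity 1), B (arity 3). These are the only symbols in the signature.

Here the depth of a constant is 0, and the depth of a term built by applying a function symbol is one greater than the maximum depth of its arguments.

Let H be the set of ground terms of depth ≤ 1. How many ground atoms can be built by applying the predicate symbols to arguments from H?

First count ground terms of depth ≤ 1.
Let N_k count ground terms of depth at most k. Each non-constant term of depth ≤ k is some function symbol applied to depth-≤(k−1) arguments, giving N_k = 2 + N_{k-1}^2 + N_{k-1}^2.
N_0 = 2
N_1 = 2 + 2^2 + 2^2 = 10
So |H| = 10.
A ground atom is a predicate applied to a tuple of terms from H, so the count is the sum over predicates of |H|^arity:
  C: 10^3 = 1000;  A: 10;  B: 10^3 = 1000
Total ground atoms: 1000 + 10 + 1000 = 2010.

2010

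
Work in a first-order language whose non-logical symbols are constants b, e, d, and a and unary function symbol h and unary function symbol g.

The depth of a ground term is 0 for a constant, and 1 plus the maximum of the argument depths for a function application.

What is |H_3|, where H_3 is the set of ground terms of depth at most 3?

Count level by level. With function symbols h/1, g/1, the terms of depth ≤ k are the 4 constants together with each function applied to depth-≤(k−1) tuples, so N_k = 4 + N_{k-1} + N_{k-1}.
N_0 = 4
N_1 = 4 + 4 + 4 = 12
N_2 = 4 + 12 + 12 = 28
N_3 = 4 + 28 + 28 = 60

60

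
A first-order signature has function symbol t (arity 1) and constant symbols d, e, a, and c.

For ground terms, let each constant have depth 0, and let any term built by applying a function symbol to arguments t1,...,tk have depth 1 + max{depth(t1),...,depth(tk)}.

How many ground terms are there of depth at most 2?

12

Count level by level. With function symbols t/1, the terms of depth ≤ k are the 4 constants together with each function applied to depth-≤(k−1) tuples, so N_k = 4 + N_{k-1}.
N_0 = 4
N_1 = 4 + 4 = 8
N_2 = 4 + 8 = 12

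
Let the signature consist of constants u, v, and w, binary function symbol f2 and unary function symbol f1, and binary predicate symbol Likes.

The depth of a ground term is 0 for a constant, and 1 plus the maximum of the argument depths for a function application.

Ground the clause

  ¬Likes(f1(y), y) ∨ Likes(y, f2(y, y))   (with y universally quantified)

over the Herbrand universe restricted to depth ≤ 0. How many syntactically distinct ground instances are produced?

3

Ground terms of depth ≤ 0:
  Count level by level. With function symbols f2/2, f1/1, the terms of depth ≤ k are the 3 constants together with each function applied to depth-≤(k−1) tuples, so N_k = 3 + N_{k-1}^2 + N_{k-1}.
  N_0 = 3
So there are 3 ground terms available for substitution.
The body mentions the single quantified variable y; since ground terms form a free algebra, no two substitutions collapse to the same formula.
Number of ground instances = 3.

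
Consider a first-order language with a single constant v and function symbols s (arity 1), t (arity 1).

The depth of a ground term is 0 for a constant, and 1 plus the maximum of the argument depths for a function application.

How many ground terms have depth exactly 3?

If N_k denotes the number of depth-≤k ground terms, the 1 constant gives N_0 = 1, and each function symbol of arity r contributes N_{k-1}^r new terms at level k: N_k = 1 + N_{k-1} + N_{k-1}.
N_0 = 1
N_1 = 1 + 1 + 1 = 3
N_2 = 1 + 3 + 3 = 7
N_3 = 1 + 7 + 7 = 15
Terms of depth exactly 3: N_3 − N_2 = 15 − 7 = 8.

8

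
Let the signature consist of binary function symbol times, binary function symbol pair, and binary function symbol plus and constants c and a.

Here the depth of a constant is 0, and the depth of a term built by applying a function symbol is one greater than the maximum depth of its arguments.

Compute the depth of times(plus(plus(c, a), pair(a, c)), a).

3

depth(plus(c, a)) = 1 + max(0, 0) = 1
depth(pair(a, c)) = 1 + max(0, 0) = 1
depth(plus(plus(c, a), pair(a, c))) = 1 + max(1, 1) = 2
depth(times(plus(plus(c, a), pair(a, c)), a)) = 1 + max(2, 0) = 3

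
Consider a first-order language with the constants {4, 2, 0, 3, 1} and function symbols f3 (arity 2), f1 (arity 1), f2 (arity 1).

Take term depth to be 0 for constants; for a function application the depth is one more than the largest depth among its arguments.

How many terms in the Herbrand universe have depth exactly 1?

35

Let N_k count ground terms of depth at most k. Each non-constant term of depth ≤ k is some function symbol applied to depth-≤(k−1) arguments, giving N_k = 5 + N_{k-1}^2 + N_{k-1} + N_{k-1}.
N_0 = 5
N_1 = 5 + 5^2 + 5 + 5 = 40
Terms of depth exactly 1: N_1 − N_0 = 40 − 5 = 35.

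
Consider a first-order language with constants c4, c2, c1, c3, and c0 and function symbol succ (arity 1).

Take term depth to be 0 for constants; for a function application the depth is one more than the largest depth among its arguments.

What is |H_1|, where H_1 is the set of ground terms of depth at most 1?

Let N_k = |{terms of depth ≤ k}|. Then N_0 = 5 and N_k = 5 + N_{k-1} for k ≥ 1 (one summand per function symbol, arity giving the exponent).
N_0 = 5
N_1 = 5 + 5 = 10

10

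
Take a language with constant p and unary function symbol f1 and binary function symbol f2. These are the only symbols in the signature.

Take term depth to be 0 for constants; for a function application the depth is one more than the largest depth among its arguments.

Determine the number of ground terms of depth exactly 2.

10

Write N_k for the number of ground terms of depth ≤ k. A term of depth ≤ k is either a constant or a function symbol applied to arguments of depth ≤ k−1, so N_k = 1 + N_{k-1} + N_{k-1}^2.
N_0 = 1
N_1 = 1 + 1 + 1^2 = 3
N_2 = 1 + 3 + 3^2 = 13
Terms of depth exactly 2: N_2 − N_1 = 13 − 3 = 10.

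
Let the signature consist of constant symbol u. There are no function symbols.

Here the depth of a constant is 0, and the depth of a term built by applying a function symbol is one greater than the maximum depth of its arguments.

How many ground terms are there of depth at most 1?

With no function symbols every ground term is a constant, so there is exactly 1 ground term at every depth bound.
N_0 = 1
N_1 = 1
Explicitly: u.

1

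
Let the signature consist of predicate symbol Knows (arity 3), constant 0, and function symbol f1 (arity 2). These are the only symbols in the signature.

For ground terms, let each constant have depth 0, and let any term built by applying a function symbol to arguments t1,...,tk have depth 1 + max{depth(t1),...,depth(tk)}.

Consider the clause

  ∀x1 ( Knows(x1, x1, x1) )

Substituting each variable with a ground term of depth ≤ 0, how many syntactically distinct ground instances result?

1

Ground terms of depth ≤ 0:
  Count level by level. With function symbols f1/2, the terms of depth ≤ k are the 1 constant together with each function applied to depth-≤(k−1) tuples, so N_k = 1 + N_{k-1}^2.
  N_0 = 1
So there is exactly 1 ground term available for substitution.
The clause has 1 distinct variable (x1), which appears in the body. In the free term algebra distinct substitutions yield syntactically distinct ground instances.
Number of ground instances = 1.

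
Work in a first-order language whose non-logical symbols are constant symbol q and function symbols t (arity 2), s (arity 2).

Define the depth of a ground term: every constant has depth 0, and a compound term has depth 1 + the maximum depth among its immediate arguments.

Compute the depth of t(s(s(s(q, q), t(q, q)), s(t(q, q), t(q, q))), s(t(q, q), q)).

depth(s(q, q)) = 1 + max(0, 0) = 1
depth(t(q, q)) = 1 + max(0, 0) = 1
depth(s(s(q, q), t(q, q))) = 1 + max(1, 1) = 2
depth(s(t(q, q), t(q, q))) = 1 + max(1, 1) = 2
depth(s(s(s(q, q), t(q, q)), s(t(q, q), t(q, q)))) = 1 + max(2, 2) = 3
depth(s(t(q, q), q)) = 1 + max(1, 0) = 2
depth(t(s(s(s(q, q), t(q, q)), s(t(q, q), t(q, q))), s(t(q, q), q))) = 1 + max(3, 2) = 4

4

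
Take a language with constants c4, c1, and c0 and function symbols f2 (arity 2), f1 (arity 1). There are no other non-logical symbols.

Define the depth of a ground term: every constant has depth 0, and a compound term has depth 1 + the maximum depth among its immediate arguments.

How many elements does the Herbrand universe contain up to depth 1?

15

Count level by level. With function symbols f2/2, f1/1, the terms of depth ≤ k are the 3 constants together with each function applied to depth-≤(k−1) tuples, so N_k = 3 + N_{k-1}^2 + N_{k-1}.
N_0 = 3
N_1 = 3 + 3^2 + 3 = 15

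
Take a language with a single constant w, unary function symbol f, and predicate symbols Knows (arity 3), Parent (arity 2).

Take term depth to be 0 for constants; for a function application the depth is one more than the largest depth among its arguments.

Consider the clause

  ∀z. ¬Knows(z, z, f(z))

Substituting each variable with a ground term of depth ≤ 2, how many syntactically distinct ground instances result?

Ground terms of depth ≤ 2:
  Write N_k for the number of ground terms of depth ≤ k. A term of depth ≤ k is either a constant or a function symbol applied to arguments of depth ≤ k−1, so N_k = 1 + N_{k-1}.
  N_0 = 1
  N_1 = 1 + 1 = 2
  N_2 = 1 + 2 = 3
So there are 3 ground terms available for substitution.
The body mentions the single quantified variable z; since ground terms form a free algebra, no two substitutions collapse to the same formula.
Number of ground instances = 3.

3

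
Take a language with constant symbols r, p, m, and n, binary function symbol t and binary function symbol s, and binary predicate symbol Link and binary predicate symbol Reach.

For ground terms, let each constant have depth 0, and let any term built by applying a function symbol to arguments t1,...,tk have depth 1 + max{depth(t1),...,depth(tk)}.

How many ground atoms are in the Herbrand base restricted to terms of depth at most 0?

First count ground terms of depth ≤ 0.
Write N_k for the number of ground terms of depth ≤ k. A term of depth ≤ k is either a constant or a function symbol applied to arguments of depth ≤ k−1, so N_k = 4 + N_{k-1}^2 + N_{k-1}^2.
N_0 = 4
Explicitly: r, p, m, n.
So |H| = 4.
Ground atoms are formed by filling each argument slot of a predicate with a term from H, so an r-ary predicate gives |H|^r atoms:
  Link: 4^2 = 16;  Reach: 4^2 = 16
Total ground atoms: 16 + 16 = 32.

32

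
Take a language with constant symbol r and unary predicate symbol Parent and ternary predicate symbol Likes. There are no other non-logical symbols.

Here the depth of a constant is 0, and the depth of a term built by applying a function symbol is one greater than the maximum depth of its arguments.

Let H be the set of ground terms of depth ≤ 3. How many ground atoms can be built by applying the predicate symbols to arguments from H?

2

First count ground terms of depth ≤ 3.
With no function symbols every ground term is a constant, so there is exactly 1 ground term at every depth bound.
N_0 = 1
N_1 = 1
N_2 = 1
N_3 = 1
So |H| = 1.
Ground atoms are formed by filling each argument slot of a predicate with a term from H, so an r-ary predicate gives |H|^r atoms:
  Parent: 1;  Likes: 1^3 = 1
Total ground atoms: 1 + 1 = 2.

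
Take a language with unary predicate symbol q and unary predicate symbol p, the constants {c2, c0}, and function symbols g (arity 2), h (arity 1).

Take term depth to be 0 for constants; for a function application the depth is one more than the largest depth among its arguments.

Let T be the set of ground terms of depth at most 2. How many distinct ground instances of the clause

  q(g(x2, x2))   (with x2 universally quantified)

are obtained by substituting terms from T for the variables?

Ground terms of depth ≤ 2:
  Write N_k for the number of ground terms of depth ≤ k. A term of depth ≤ k is either a constant or a function symbol applied to arguments of depth ≤ k−1, so N_k = 2 + N_{k-1}^2 + N_{k-1}.
  N_0 = 2
  N_1 = 2 + 2^2 + 2 = 8
  N_2 = 2 + 8^2 + 8 = 74
So there are 74 ground terms available for substitution.
The clause has 1 distinct variable (x2), which appears in the body. In the free term algebra distinct substitutions yield syntactically distinct ground instances.
Number of ground instances = 74.

74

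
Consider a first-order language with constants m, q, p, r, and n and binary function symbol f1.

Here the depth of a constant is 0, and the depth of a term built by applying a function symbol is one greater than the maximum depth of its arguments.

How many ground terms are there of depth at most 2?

905

Let N_k count ground terms of depth at most k. Each non-constant term of depth ≤ k is some function symbol applied to depth-≤(k−1) arguments, giving N_k = 5 + N_{k-1}^2.
N_0 = 5
N_1 = 5 + 5^2 = 30
N_2 = 5 + 30^2 = 905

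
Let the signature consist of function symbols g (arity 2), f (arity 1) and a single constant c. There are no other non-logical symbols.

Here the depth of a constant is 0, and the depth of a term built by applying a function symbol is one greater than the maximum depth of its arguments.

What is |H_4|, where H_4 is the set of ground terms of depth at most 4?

33673

Let N_k count ground terms of depth at most k. Each non-constant term of depth ≤ k is some function symbol applied to depth-≤(k−1) arguments, giving N_k = 1 + N_{k-1}^2 + N_{k-1}.
N_0 = 1
N_1 = 1 + 1^2 + 1 = 3
N_2 = 1 + 3^2 + 3 = 13
N_3 = 1 + 13^2 + 13 = 183
N_4 = 1 + 183^2 + 183 = 33673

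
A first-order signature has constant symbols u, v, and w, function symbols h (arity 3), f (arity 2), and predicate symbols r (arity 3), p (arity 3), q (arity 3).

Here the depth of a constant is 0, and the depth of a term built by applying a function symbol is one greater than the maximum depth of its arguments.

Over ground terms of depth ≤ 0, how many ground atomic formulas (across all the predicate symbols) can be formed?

81

First count ground terms of depth ≤ 0.
Count level by level. With function symbols h/3, f/2, the terms of depth ≤ k are the 3 constants together with each function applied to depth-≤(k−1) tuples, so N_k = 3 + N_{k-1}^3 + N_{k-1}^2.
N_0 = 3
Explicitly: u, v, w.
So |H| = 3.
Ground atoms are formed by filling each argument slot of a predicate with a term from H, so an r-ary predicate gives |H|^r atoms:
  r: 3^3 = 27;  p: 3^3 = 27;  q: 3^3 = 27
Total ground atoms: 27 + 27 + 27 = 81.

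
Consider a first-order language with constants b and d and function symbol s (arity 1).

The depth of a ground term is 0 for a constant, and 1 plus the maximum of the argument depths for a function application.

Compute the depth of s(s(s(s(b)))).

4

depth(s(b)) = 1 + depth(b) = 1 + 0 = 1
depth(s(s(b))) = 1 + depth(s(b)) = 1 + 1 = 2
depth(s(s(s(b)))) = 1 + depth(s(s(b))) = 1 + 2 = 3
depth(s(s(s(s(b))))) = 1 + depth(s(s(s(b)))) = 1 + 3 = 4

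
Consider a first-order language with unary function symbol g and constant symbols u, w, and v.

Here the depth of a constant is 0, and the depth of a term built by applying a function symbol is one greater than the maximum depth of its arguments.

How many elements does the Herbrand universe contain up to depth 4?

15

Let N_k count ground terms of depth at most k. Each non-constant term of depth ≤ k is some function symbol applied to depth-≤(k−1) arguments, giving N_k = 3 + N_{k-1}.
N_0 = 3
N_1 = 3 + 3 = 6
N_2 = 3 + 6 = 9
N_3 = 3 + 9 = 12
N_4 = 3 + 12 = 15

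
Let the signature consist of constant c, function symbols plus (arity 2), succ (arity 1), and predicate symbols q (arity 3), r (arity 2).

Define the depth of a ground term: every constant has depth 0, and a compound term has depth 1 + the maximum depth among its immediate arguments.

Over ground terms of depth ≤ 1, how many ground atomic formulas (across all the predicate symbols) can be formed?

36

First count ground terms of depth ≤ 1.
Write N_k for the number of ground terms of depth ≤ k. A term of depth ≤ k is either a constant or a function symbol applied to arguments of depth ≤ k−1, so N_k = 1 + N_{k-1}^2 + N_{k-1}.
N_0 = 1
N_1 = 1 + 1^2 + 1 = 3
So |H| = 3.
For each predicate symbol, the number of ground atoms is |H| raised to its arity; summing:
  q: 3^3 = 27;  r: 3^2 = 9
Total ground atoms: 27 + 9 = 36.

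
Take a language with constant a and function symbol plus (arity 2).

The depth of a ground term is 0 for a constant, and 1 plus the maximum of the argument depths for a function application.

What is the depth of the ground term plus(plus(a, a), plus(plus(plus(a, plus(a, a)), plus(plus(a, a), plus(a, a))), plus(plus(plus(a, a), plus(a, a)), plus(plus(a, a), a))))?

depth(plus(a, a)) = 1 + max(0, 0) = 1
depth(plus(a, plus(a, a))) = 1 + max(0, 1) = 2
depth(plus(plus(a, a), plus(a, a))) = 1 + max(1, 1) = 2
depth(plus(plus(a, plus(a, a)), plus(plus(a, a), plus(a, a)))) = 1 + max(2, 2) = 3
depth(plus(plus(a, a), a)) = 1 + max(1, 0) = 2
depth(plus(plus(plus(a, a), plus(a, a)), plus(plus(a, a), a))) = 1 + max(2, 2) = 3
depth(plus(plus(plus(a, plus(a, a)), plus(plus(a, a), plus(a, a))), plus(plus(plus(a, a), plus(a, a)), plus(plus(a, a), a)))) = 1 + max(3, 3) = 4
depth(plus(plus(a, a), plus(plus(plus(a, plus(a, a)), plus(plus(a, a), plus(a, a))), plus(plus(plus(a, a), plus(a, a)), plus(plus(a, a), a))))) = 1 + max(1, 4) = 5

5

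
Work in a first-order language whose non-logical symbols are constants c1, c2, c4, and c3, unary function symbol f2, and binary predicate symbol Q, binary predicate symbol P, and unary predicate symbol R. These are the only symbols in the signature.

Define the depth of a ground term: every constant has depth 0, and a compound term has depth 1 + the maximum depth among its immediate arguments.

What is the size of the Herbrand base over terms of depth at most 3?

528

First count ground terms of depth ≤ 3.
Count level by level. With function symbols f2/1, the terms of depth ≤ k are the 4 constants together with each function applied to depth-≤(k−1) tuples, so N_k = 4 + N_{k-1}.
N_0 = 4
N_1 = 4 + 4 = 8
N_2 = 4 + 8 = 12
N_3 = 4 + 12 = 16
So |H| = 16.
Each predicate of arity r yields |H|^r ground atoms (one per choice of an r-tuple from H):
  Q: 16^2 = 256;  P: 16^2 = 256;  R: 16
Total ground atoms: 256 + 256 + 16 = 528.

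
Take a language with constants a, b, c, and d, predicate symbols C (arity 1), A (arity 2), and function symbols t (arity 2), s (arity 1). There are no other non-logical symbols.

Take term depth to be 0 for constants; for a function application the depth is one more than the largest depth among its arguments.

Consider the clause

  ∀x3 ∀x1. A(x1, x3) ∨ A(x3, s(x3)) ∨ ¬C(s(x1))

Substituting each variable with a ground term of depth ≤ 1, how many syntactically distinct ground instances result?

576

Ground terms of depth ≤ 1:
  Let N_k = |{terms of depth ≤ k}|. Then N_0 = 4 and N_k = 4 + N_{k-1}^2 + N_{k-1} for k ≥ 1 (one summand per function symbol, arity giving the exponent).
  N_0 = 4
  N_1 = 4 + 4^2 + 4 = 24
So there are 24 ground terms available for substitution.
The clause has 2 distinct variables (x3, x1), each appearing in the body. In the free term algebra distinct substitutions yield syntactically distinct ground instances.
Number of ground instances = 24^2 = 576.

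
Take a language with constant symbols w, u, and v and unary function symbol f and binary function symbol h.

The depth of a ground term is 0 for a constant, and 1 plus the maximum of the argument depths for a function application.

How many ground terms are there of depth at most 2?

243

Let N_k = |{terms of depth ≤ k}|. Then N_0 = 3 and N_k = 3 + N_{k-1} + N_{k-1}^2 for k ≥ 1 (one summand per function symbol, arity giving the exponent).
N_0 = 3
N_1 = 3 + 3 + 3^2 = 15
N_2 = 3 + 15 + 15^2 = 243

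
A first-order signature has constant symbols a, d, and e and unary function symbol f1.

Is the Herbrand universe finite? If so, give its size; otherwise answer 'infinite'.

infinite

The signature has at least one function symbol (f1, arity 1) and at least one constant (a).
Iterating f1 gives infinitely many distinct ground terms: a, f1(a), f1(f1(a)), ...
So the Herbrand universe is infinite.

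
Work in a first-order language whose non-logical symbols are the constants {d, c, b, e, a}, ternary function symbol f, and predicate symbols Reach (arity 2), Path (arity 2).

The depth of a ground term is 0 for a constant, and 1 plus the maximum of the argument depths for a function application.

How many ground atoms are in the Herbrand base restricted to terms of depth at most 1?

First count ground terms of depth ≤ 1.
If N_k denotes the number of depth-≤k ground terms, the 5 constants give N_0 = 5, and each function symbol of arity r contributes N_{k-1}^r new terms at level k: N_k = 5 + N_{k-1}^3.
N_0 = 5
N_1 = 5 + 5^3 = 130
So |H| = 130.
Ground atoms are formed by filling each argument slot of a predicate with a term from H, so an r-ary predicate gives |H|^r atoms:
  Reach: 130^2 = 16900;  Path: 130^2 = 16900
Total ground atoms: 16900 + 16900 = 33800.

33800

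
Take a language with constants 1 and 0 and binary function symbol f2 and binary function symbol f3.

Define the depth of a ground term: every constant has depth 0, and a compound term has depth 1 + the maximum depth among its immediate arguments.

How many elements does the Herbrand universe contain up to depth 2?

202

If N_k denotes the number of depth-≤k ground terms, the 2 constants give N_0 = 2, and each function symbol of arity r contributes N_{k-1}^r new terms at level k: N_k = 2 + N_{k-1}^2 + N_{k-1}^2.
N_0 = 2
N_1 = 2 + 2^2 + 2^2 = 10
N_2 = 2 + 10^2 + 10^2 = 202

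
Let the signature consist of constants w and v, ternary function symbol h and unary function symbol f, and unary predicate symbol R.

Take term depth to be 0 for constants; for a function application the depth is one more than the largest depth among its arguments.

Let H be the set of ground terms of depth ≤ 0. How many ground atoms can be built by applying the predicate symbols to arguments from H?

2

First count ground terms of depth ≤ 0.
Let N_k = |{terms of depth ≤ k}|. Then N_0 = 2 and N_k = 2 + N_{k-1}^3 + N_{k-1} for k ≥ 1 (one summand per function symbol, arity giving the exponent).
N_0 = 2
Explicitly: w, v.
So |H| = 2.
Each predicate of arity r yields |H|^r ground atoms (one per choice of an r-tuple from H):
  R: 2
Total ground atoms: 2.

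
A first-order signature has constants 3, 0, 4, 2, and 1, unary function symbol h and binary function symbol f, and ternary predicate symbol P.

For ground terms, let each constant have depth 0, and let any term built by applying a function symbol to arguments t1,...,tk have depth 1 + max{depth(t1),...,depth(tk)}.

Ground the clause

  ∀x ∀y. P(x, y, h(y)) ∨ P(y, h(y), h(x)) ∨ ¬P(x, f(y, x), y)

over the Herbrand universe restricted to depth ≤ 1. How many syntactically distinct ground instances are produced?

1225

Ground terms of depth ≤ 1:
  Let N_k = |{terms of depth ≤ k}|. Then N_0 = 5 and N_k = 5 + N_{k-1} + N_{k-1}^2 for k ≥ 1 (one summand per function symbol, arity giving the exponent).
  N_0 = 5
  N_1 = 5 + 5 + 5^2 = 35
So there are 35 ground terms available for substitution.
The clause has 2 distinct variables (x, y), each appearing in the body. In the free term algebra distinct substitutions yield syntactically distinct ground instances.
Number of ground instances = 35^2 = 1225.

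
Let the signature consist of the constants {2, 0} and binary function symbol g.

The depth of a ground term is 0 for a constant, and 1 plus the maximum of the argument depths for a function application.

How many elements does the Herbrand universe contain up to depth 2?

38

Let N_k = |{terms of depth ≤ k}|. Then N_0 = 2 and N_k = 2 + N_{k-1}^2 for k ≥ 1 (one summand per function symbol, arity giving the exponent).
N_0 = 2
N_1 = 2 + 2^2 = 6
N_2 = 2 + 6^2 = 38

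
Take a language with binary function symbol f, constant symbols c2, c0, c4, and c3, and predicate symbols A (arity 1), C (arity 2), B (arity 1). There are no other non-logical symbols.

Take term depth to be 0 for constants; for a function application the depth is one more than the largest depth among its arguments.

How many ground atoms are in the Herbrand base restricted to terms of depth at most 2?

First count ground terms of depth ≤ 2.
If N_k denotes the number of depth-≤k ground terms, the 4 constants give N_0 = 4, and each function symbol of arity r contributes N_{k-1}^r new terms at level k: N_k = 4 + N_{k-1}^2.
N_0 = 4
N_1 = 4 + 4^2 = 20
N_2 = 4 + 20^2 = 404
So |H| = 404.
For each predicate symbol, the number of ground atoms is |H| raised to its arity; summing:
  A: 404;  C: 404^2 = 163216;  B: 404
Total ground atoms: 404 + 163216 + 404 = 164024.

164024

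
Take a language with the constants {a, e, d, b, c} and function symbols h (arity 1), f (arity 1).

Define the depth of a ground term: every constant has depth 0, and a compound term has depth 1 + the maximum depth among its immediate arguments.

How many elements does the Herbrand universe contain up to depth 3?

Let N_k count ground terms of depth at most k. Each non-constant term of depth ≤ k is some function symbol applied to depth-≤(k−1) arguments, giving N_k = 5 + N_{k-1} + N_{k-1}.
N_0 = 5
N_1 = 5 + 5 + 5 = 15
N_2 = 5 + 15 + 15 = 35
N_3 = 5 + 35 + 35 = 75

75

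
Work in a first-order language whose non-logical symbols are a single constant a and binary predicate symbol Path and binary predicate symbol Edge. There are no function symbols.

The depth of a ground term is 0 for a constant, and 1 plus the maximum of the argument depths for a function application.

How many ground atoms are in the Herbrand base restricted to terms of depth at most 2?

First count ground terms of depth ≤ 2.
With no function symbols every ground term is a constant, so there is exactly 1 ground term at every depth bound.
N_0 = 1
N_1 = 1
N_2 = 1
Explicitly: a.
So |H| = 1.
A ground atom is a predicate applied to a tuple of terms from H, so the count is the sum over predicates of |H|^arity:
  Path: 1^2 = 1;  Edge: 1^2 = 1
Total ground atoms: 1 + 1 = 2.

2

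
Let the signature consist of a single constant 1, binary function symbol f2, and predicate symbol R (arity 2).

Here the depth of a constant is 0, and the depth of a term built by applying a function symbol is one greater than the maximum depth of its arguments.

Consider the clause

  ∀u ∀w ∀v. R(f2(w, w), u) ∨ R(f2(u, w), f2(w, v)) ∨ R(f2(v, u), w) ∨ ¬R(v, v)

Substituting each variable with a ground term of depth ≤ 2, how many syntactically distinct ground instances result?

125

Ground terms of depth ≤ 2:
  If N_k denotes the number of depth-≤k ground terms, the 1 constant gives N_0 = 1, and each function symbol of arity r contributes N_{k-1}^r new terms at level k: N_k = 1 + N_{k-1}^2.
  N_0 = 1
  N_1 = 1 + 1^2 = 2
  N_2 = 1 + 2^2 = 5
  Explicitly: 1, f2(1, 1), f2(1, f2(1, 1)), f2(f2(1, 1), 1), f2(f2(1, 1), f2(1, 1)).
So there are 5 ground terms available for substitution.
The clause has 3 distinct variables (u, w, v), each appearing in the body. In the free term algebra distinct substitutions yield syntactically distinct ground instances.
Number of ground instances = 5^3 = 125.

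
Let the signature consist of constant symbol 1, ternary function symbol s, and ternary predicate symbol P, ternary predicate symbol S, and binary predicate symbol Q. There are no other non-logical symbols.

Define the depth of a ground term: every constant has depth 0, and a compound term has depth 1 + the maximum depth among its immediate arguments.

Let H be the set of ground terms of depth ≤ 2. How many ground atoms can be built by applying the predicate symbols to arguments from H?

First count ground terms of depth ≤ 2.
If N_k denotes the number of depth-≤k ground terms, the 1 constant gives N_0 = 1, and each function symbol of arity r contributes N_{k-1}^r new terms at level k: N_k = 1 + N_{k-1}^3.
N_0 = 1
N_1 = 1 + 1^3 = 2
N_2 = 1 + 2^3 = 9
Explicitly: 1, s(1, 1, 1), s(1, 1, s(1, 1, 1)), s(1, s(1, 1, 1), 1), s(1, s(1, 1, 1), s(1, 1, 1)), s(s(1, 1, 1), 1, 1), s(s(1, 1, 1), 1, s(1, 1, 1)), s(s(1, 1, 1), s(1, 1, 1), 1), s(s(1, 1, 1), s(1, 1, 1), s(1, 1, 1)).
So |H| = 9.
Each predicate of arity r yields |H|^r ground atoms (one per choice of an r-tuple from H):
  P: 9^3 = 729;  S: 9^3 = 729;  Q: 9^2 = 81
Total ground atoms: 729 + 729 + 81 = 1539.

1539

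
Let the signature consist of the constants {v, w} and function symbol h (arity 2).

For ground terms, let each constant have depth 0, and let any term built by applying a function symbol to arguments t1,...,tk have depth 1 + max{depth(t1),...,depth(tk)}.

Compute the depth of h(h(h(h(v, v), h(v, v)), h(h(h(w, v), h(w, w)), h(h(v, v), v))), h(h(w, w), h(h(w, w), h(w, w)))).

5

depth(h(v, v)) = 1 + max(0, 0) = 1
depth(h(h(v, v), h(v, v))) = 1 + max(1, 1) = 2
depth(h(w, v)) = 1 + max(0, 0) = 1
depth(h(w, w)) = 1 + max(0, 0) = 1
depth(h(h(w, v), h(w, w))) = 1 + max(1, 1) = 2
depth(h(h(v, v), v)) = 1 + max(1, 0) = 2
depth(h(h(h(w, v), h(w, w)), h(h(v, v), v))) = 1 + max(2, 2) = 3
depth(h(h(h(v, v), h(v, v)), h(h(h(w, v), h(w, w)), h(h(v, v), v)))) = 1 + max(2, 3) = 4
depth(h(h(w, w), h(w, w))) = 1 + max(1, 1) = 2
depth(h(h(w, w), h(h(w, w), h(w, w)))) = 1 + max(1, 2) = 3
depth(h(h(h(h(v, v), h(v, v)), h(h(h(w, v), h(w, w)), h(h(v, v), v))), h(h(w, w), h(h(w, w), h(w, w))))) = 1 + max(4, 3) = 5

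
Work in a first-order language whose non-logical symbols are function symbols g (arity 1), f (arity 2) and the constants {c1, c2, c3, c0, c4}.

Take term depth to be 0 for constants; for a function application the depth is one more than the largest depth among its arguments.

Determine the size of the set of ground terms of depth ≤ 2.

1265

Let N_k count ground terms of depth at most k. Each non-constant term of depth ≤ k is some function symbol applied to depth-≤(k−1) arguments, giving N_k = 5 + N_{k-1} + N_{k-1}^2.
N_0 = 5
N_1 = 5 + 5 + 5^2 = 35
N_2 = 5 + 35 + 35^2 = 1265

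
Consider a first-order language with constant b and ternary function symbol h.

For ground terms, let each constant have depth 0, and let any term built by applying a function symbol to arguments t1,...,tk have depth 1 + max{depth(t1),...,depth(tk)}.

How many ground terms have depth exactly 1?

Let N_k = |{terms of depth ≤ k}|. Then N_0 = 1 and N_k = 1 + N_{k-1}^3 for k ≥ 1 (one summand per function symbol, arity giving the exponent).
N_0 = 1
N_1 = 1 + 1^3 = 2
Terms of depth exactly 1: N_1 − N_0 = 2 − 1 = 1.

1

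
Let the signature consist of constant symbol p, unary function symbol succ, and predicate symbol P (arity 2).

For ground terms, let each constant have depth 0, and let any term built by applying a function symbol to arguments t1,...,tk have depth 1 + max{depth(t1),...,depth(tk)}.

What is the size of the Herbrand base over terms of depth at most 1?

4

First count ground terms of depth ≤ 1.
Let N_k = |{terms of depth ≤ k}|. Then N_0 = 1 and N_k = 1 + N_{k-1} for k ≥ 1 (one summand per function symbol, arity giving the exponent).
N_0 = 1
N_1 = 1 + 1 = 2
So |H| = 2.
Each predicate of arity r yields |H|^r ground atoms (one per choice of an r-tuple from H):
  P: 2^2 = 4
Total ground atoms: 4.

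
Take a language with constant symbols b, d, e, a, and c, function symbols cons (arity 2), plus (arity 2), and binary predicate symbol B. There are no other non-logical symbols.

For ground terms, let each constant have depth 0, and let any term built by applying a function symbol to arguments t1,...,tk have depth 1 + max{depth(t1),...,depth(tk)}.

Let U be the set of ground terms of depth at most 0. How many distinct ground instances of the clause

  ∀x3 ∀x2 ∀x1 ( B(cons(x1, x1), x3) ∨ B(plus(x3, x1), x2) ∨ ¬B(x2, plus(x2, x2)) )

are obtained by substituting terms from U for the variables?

Ground terms of depth ≤ 0:
  Write N_k for the number of ground terms of depth ≤ k. A term of depth ≤ k is either a constant or a function symbol applied to arguments of depth ≤ k−1, so N_k = 5 + N_{k-1}^2 + N_{k-1}^2.
  N_0 = 5
  Explicitly: b, d, e, a, c.
So there are 5 ground terms available for substitution.
Each of x3, x2, x1 ranges independently over the available ground terms, and distinct assignments produce distinct instances.
Number of ground instances = 5^3 = 125.

125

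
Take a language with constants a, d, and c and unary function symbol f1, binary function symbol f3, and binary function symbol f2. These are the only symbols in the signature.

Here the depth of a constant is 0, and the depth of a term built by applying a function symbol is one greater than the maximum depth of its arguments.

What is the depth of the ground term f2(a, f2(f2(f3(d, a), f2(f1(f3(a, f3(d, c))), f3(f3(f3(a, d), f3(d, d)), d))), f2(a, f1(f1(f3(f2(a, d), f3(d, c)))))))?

depth(f3(d, a)) = 1 + max(0, 0) = 1
depth(f3(d, c)) = 1 + max(0, 0) = 1
depth(f3(a, f3(d, c))) = 1 + max(0, 1) = 2
depth(f1(f3(a, f3(d, c)))) = 1 + depth(f3(a, f3(d, c))) = 1 + 2 = 3
depth(f3(a, d)) = 1 + max(0, 0) = 1
depth(f3(d, d)) = 1 + max(0, 0) = 1
depth(f3(f3(a, d), f3(d, d))) = 1 + max(1, 1) = 2
depth(f3(f3(f3(a, d), f3(d, d)), d)) = 1 + max(2, 0) = 3
depth(f2(f1(f3(a, f3(d, c))), f3(f3(f3(a, d), f3(d, d)), d))) = 1 + max(3, 3) = 4
depth(f2(f3(d, a), f2(f1(f3(a, f3(d, c))), f3(f3(f3(a, d), f3(d, d)), d)))) = 1 + max(1, 4) = 5
depth(f2(a, d)) = 1 + max(0, 0) = 1
depth(f3(f2(a, d), f3(d, c))) = 1 + max(1, 1) = 2
depth(f1(f3(f2(a, d), f3(d, c)))) = 1 + depth(f3(f2(a, d), f3(d, c))) = 1 + 2 = 3
depth(f1(f1(f3(f2(a, d), f3(d, c))))) = 1 + depth(f1(f3(f2(a, d), f3(d, c)))) = 1 + 3 = 4
depth(f2(a, f1(f1(f3(f2(a, d), f3(d, c)))))) = 1 + max(0, 4) = 5
depth(f2(f2(f3(d, a), f2(f1(f3(a, f3(d, c))), f3(f3(f3(a, d), f3(d, d)), d))), f2(a, f1(f1(f3(f2(a, d), f3(d, c))))))) = 1 + max(5, 5) = 6
depth(f2(a, f2(f2(f3(d, a), f2(f1(f3(a, f3(d, c))), f3(f3(f3(a, d), f3(d, d)), d))), f2(a, f1(f1(f3(f2(a, d), f3(d, c)))))))) = 1 + max(0, 6) = 7

7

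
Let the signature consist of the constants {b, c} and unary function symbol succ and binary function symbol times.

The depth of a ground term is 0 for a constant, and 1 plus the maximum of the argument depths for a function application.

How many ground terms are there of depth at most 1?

8

Write N_k for the number of ground terms of depth ≤ k. A term of depth ≤ k is either a constant or a function symbol applied to arguments of depth ≤ k−1, so N_k = 2 + N_{k-1} + N_{k-1}^2.
N_0 = 2
N_1 = 2 + 2 + 2^2 = 8
Explicitly: b, c, succ(b), succ(c), times(b, b), times(b, c), times(c, b), times(c, c).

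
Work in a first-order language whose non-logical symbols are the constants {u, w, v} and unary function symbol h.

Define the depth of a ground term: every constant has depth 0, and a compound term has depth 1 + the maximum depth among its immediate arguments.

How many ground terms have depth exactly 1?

3

If N_k denotes the number of depth-≤k ground terms, the 3 constants give N_0 = 3, and each function symbol of arity r contributes N_{k-1}^r new terms at level k: N_k = 3 + N_{k-1}.
N_0 = 3
N_1 = 3 + 3 = 6
Terms of depth exactly 1: N_1 − N_0 = 6 − 3 = 3.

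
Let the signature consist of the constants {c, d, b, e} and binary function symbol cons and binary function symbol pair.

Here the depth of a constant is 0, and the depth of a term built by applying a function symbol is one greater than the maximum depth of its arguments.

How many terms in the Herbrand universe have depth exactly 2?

Write N_k for the number of ground terms of depth ≤ k. A term of depth ≤ k is either a constant or a function symbol applied to arguments of depth ≤ k−1, so N_k = 4 + N_{k-1}^2 + N_{k-1}^2.
N_0 = 4
N_1 = 4 + 4^2 + 4^2 = 36
N_2 = 4 + 36^2 + 36^2 = 2596
Terms of depth exactly 2: N_2 − N_1 = 2596 − 36 = 2560.

2560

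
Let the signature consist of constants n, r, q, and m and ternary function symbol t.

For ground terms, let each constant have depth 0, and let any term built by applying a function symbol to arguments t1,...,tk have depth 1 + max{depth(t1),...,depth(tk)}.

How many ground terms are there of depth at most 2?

If N_k denotes the number of depth-≤k ground terms, the 4 constants give N_0 = 4, and each function symbol of arity r contributes N_{k-1}^r new terms at level k: N_k = 4 + N_{k-1}^3.
N_0 = 4
N_1 = 4 + 4^3 = 68
N_2 = 4 + 68^3 = 314436

314436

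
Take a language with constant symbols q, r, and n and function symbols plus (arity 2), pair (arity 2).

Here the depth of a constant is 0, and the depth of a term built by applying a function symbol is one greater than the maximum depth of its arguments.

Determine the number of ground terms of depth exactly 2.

Let N_k count ground terms of depth at most k. Each non-constant term of depth ≤ k is some function symbol applied to depth-≤(k−1) arguments, giving N_k = 3 + N_{k-1}^2 + N_{k-1}^2.
N_0 = 3
N_1 = 3 + 3^2 + 3^2 = 21
N_2 = 3 + 21^2 + 21^2 = 885
Terms of depth exactly 2: N_2 − N_1 = 885 − 21 = 864.

864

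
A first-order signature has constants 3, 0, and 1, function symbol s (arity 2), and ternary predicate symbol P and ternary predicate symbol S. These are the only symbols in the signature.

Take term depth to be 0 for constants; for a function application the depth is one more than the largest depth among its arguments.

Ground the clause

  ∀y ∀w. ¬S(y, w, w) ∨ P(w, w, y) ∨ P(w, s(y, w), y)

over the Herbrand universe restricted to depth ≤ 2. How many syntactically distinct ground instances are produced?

Ground terms of depth ≤ 2:
  Write N_k for the number of ground terms of depth ≤ k. A term of depth ≤ k is either a constant or a function symbol applied to arguments of depth ≤ k−1, so N_k = 3 + N_{k-1}^2.
  N_0 = 3
  N_1 = 3 + 3^2 = 12
  N_2 = 3 + 12^2 = 147
So there are 147 ground terms available for substitution.
The clause has 2 distinct variables (y, w), each appearing in the body. In the free term algebra distinct substitutions yield syntactically distinct ground instances.
Number of ground instances = 147^2 = 21609.

21609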